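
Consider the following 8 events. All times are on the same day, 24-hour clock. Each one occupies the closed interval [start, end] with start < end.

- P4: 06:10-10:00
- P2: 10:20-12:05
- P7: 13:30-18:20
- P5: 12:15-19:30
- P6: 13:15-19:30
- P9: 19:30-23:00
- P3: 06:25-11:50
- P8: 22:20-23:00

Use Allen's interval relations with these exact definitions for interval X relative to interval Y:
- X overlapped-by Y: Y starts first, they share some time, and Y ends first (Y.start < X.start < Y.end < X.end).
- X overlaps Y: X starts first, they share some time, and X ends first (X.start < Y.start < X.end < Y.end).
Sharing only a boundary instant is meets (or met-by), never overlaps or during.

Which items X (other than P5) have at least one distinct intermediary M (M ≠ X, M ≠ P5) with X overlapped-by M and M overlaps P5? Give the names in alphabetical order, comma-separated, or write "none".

none

Target P5 = [12:15, 19:30].
Intermediaries M with M overlaps P5: none.
Union: none.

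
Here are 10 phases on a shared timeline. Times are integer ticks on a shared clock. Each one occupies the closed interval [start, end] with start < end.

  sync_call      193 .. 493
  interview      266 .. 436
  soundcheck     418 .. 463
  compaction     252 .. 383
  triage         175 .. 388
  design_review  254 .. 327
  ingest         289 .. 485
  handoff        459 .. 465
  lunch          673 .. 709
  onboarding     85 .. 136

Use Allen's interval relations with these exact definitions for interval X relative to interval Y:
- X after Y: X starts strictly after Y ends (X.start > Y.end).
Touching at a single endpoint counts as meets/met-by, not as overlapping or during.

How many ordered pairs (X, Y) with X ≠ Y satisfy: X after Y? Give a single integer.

Checking all 90 ordered pairs for relation 'after'; matching pairs in alphabetical order:
(compaction, onboarding): compaction after onboarding ✓
(design_review, onboarding): design_review after onboarding ✓
(handoff, compaction): handoff after compaction ✓
(handoff, design_review): handoff after design_review ✓
(handoff, interview): handoff after interview ✓
(handoff, onboarding): handoff after onboarding ✓
(handoff, triage): handoff after triage ✓
(ingest, onboarding): ingest after onboarding ✓
(interview, onboarding): interview after onboarding ✓
(lunch, compaction): lunch after compaction ✓
(lunch, design_review): lunch after design_review ✓
(lunch, handoff): lunch after handoff ✓
(lunch, ingest): lunch after ingest ✓
(lunch, interview): lunch after interview ✓
(lunch, onboarding): lunch after onboarding ✓
(lunch, soundcheck): lunch after soundcheck ✓
(lunch, sync_call): lunch after sync_call ✓
(lunch, triage): lunch after triage ✓
(soundcheck, compaction): soundcheck after compaction ✓
(soundcheck, design_review): soundcheck after design_review ✓
(soundcheck, onboarding): soundcheck after onboarding ✓
(soundcheck, triage): soundcheck after triage ✓
(sync_call, onboarding): sync_call after onboarding ✓
(triage, onboarding): triage after onboarding ✓
Count: 24.

24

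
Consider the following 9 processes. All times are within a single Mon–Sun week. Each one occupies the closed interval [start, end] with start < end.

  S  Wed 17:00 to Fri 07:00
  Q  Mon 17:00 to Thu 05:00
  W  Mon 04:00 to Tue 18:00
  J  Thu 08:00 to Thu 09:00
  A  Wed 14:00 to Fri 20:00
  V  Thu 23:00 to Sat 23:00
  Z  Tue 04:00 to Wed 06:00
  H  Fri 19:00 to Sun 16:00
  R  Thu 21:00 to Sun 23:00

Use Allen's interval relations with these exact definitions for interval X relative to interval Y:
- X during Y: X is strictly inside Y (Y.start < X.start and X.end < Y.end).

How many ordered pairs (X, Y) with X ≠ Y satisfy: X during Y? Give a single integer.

6

Checking all 72 ordered pairs for relation 'during'; matching pairs in alphabetical order:
(H, R): H during R ✓
(J, A): J during A ✓
(J, S): J during S ✓
(S, A): S during A ✓
(V, R): V during R ✓
(Z, Q): Z during Q ✓
Count: 6.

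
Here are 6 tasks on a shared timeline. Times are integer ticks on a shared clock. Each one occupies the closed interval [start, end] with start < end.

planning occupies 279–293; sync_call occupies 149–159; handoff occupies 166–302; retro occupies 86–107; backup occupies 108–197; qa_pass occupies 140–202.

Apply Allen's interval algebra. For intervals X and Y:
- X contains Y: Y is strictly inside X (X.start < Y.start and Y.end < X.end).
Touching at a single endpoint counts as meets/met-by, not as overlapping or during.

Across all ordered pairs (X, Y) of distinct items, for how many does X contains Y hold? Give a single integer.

3

Checking all 30 ordered pairs for relation 'contains'; matching pairs in alphabetical order:
(backup, sync_call): backup contains sync_call ✓
(handoff, planning): handoff contains planning ✓
(qa_pass, sync_call): qa_pass contains sync_call ✓
Count: 3.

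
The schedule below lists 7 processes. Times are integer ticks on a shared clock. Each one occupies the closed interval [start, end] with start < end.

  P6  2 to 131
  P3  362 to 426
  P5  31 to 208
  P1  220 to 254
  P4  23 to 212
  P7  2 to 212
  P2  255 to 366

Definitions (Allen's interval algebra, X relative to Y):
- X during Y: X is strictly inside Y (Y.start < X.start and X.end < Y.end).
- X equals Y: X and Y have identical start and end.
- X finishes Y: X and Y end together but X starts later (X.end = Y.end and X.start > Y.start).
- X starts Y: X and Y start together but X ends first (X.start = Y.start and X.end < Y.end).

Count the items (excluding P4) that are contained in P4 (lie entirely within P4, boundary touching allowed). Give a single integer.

1

Target P4 = [23, 212].
P1 [220, 254] → after → no.
P2 [255, 366] → after → no.
P3 [362, 426] → after → no.
P5 [31, 208] → during → counts.
P6 [2, 131] → overlaps → no.
P7 [2, 212] → finished-by → no.
Total: 1.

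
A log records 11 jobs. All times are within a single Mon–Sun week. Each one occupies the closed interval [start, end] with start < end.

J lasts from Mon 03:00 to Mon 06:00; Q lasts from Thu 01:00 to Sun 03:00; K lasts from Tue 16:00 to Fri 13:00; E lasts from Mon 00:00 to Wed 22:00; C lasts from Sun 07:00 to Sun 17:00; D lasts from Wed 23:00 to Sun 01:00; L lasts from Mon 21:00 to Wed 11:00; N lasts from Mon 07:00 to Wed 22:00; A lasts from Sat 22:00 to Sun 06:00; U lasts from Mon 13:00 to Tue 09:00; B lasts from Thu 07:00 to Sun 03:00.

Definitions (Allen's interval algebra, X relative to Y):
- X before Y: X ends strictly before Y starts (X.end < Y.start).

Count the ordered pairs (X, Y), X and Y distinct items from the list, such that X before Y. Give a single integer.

36

Checking all 110 ordered pairs for relation 'before'; matching pairs in alphabetical order:
(A, C): A before C ✓
(B, C): B before C ✓
(D, C): D before C ✓
(E, A): E before A ✓
(E, B): E before B ✓
(E, C): E before C ✓
(E, D): E before D ✓
(E, Q): E before Q ✓
(J, A): J before A ✓
(J, B): J before B ✓
(J, C): J before C ✓
(J, D): J before D ✓
(J, K): J before K ✓
(J, L): J before L ✓
(J, N): J before N ✓
(J, Q): J before Q ✓
(J, U): J before U ✓
(K, A): K before A ✓
(K, C): K before C ✓
(L, A): L before A ✓
(L, B): L before B ✓
(L, C): L before C ✓
(L, D): L before D ✓
(L, Q): L before Q ✓
... plus 12 further pairs not listed.
Count: 36.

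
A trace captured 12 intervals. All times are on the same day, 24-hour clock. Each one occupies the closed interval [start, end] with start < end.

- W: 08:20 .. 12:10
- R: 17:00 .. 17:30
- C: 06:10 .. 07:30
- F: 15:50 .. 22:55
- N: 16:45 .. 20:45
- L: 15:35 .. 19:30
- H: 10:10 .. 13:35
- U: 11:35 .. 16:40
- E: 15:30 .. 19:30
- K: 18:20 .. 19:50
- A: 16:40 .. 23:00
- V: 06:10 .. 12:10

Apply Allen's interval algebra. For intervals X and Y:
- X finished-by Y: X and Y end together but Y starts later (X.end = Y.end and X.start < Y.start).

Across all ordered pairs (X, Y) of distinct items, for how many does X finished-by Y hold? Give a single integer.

Checking all 132 ordered pairs for relation 'finished-by'; matching pairs in alphabetical order:
(E, L): E finished-by L ✓
(V, W): V finished-by W ✓
Count: 2.

2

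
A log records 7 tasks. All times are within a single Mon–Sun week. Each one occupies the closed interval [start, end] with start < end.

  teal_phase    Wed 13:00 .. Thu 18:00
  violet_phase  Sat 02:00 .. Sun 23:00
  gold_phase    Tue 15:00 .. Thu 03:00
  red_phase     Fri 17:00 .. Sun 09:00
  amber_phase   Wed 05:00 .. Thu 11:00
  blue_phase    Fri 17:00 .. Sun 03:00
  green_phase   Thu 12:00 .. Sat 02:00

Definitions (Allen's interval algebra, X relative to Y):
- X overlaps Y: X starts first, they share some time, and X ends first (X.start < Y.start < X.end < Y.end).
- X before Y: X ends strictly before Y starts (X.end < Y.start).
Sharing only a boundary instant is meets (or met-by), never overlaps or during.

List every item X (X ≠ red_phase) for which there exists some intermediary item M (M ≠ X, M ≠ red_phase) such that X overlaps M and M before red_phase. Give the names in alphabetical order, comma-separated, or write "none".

amber_phase, gold_phase

Target red_phase = [Fri 17:00, Sun 09:00].
Intermediaries M with M before red_phase: amber_phase, gold_phase, teal_phase.
Via amber_phase — items with X overlaps amber_phase: gold_phase.
Via gold_phase — items with X overlaps gold_phase: none.
Via teal_phase — items with X overlaps teal_phase: amber_phase, gold_phase.
Union: amber_phase, gold_phase.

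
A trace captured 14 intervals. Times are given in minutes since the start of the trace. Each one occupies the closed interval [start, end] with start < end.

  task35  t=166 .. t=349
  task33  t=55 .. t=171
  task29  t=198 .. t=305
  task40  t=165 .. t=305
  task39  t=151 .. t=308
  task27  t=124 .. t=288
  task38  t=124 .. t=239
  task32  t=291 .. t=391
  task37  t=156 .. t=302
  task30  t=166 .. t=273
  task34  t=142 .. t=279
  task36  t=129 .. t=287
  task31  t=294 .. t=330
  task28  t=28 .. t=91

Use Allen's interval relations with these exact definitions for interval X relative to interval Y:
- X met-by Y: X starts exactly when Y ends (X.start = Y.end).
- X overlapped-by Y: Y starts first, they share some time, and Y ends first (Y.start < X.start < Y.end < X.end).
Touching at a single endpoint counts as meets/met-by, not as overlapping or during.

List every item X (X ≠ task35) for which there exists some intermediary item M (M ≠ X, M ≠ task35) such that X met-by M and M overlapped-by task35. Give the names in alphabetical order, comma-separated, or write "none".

none

Target task35 = [t=166, t=349].
Intermediaries M with M overlapped-by task35: task32.
Via task32 — items with X met-by task32: none.
Union: none.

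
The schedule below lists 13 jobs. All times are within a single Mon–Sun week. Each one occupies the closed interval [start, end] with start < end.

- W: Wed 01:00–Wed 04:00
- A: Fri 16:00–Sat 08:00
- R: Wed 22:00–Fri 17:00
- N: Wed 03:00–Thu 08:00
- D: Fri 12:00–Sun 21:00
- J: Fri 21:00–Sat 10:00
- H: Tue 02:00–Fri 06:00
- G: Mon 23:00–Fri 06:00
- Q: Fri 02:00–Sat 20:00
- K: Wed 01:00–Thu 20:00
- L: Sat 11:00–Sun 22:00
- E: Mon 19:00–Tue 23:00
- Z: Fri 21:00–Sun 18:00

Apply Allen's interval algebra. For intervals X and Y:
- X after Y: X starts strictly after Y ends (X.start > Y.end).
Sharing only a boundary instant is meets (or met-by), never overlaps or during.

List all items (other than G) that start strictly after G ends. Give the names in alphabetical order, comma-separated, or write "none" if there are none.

Target G = [Mon 23:00, Fri 06:00].
A [Fri 16:00, Sat 08:00] → after → yes.
D [Fri 12:00, Sun 21:00] → after → yes.
E [Mon 19:00, Tue 23:00] → overlaps → no.
H [Tue 02:00, Fri 06:00] → finishes → no.
J [Fri 21:00, Sat 10:00] → after → yes.
K [Wed 01:00, Thu 20:00] → during → no.
L [Sat 11:00, Sun 22:00] → after → yes.
N [Wed 03:00, Thu 08:00] → during → no.
Q [Fri 02:00, Sat 20:00] → overlapped-by → no.
R [Wed 22:00, Fri 17:00] → overlapped-by → no.
W [Wed 01:00, Wed 04:00] → during → no.
Z [Fri 21:00, Sun 18:00] → after → yes.
Result: A, D, J, L, Z.

A, D, J, L, Z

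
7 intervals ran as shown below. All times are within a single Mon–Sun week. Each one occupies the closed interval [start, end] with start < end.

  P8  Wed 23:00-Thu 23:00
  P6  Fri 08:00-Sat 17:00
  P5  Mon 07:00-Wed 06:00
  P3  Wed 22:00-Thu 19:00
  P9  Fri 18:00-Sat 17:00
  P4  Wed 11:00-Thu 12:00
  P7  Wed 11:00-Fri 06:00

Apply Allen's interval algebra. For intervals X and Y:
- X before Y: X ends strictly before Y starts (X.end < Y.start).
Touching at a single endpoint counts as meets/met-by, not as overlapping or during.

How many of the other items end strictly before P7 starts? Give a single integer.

1

Target P7 = [Wed 11:00, Fri 06:00].
P3 [Wed 22:00, Thu 19:00] → during → no.
P4 [Wed 11:00, Thu 12:00] → starts → no.
P5 [Mon 07:00, Wed 06:00] → before → counts.
P6 [Fri 08:00, Sat 17:00] → after → no.
P8 [Wed 23:00, Thu 23:00] → during → no.
P9 [Fri 18:00, Sat 17:00] → after → no.
Total: 1.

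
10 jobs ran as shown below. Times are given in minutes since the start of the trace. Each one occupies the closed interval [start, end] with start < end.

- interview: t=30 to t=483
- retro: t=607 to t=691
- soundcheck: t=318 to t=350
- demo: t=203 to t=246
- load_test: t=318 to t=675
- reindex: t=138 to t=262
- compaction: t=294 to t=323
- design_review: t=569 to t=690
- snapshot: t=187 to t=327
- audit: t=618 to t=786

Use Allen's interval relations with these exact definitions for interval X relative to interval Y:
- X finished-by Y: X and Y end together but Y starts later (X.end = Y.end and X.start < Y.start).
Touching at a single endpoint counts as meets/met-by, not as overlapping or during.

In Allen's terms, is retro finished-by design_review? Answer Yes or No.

No

retro = [t=607, t=691], design_review = [t=569, t=690].
Actual relation of retro to design_review: overlapped-by.
Asked whether 'finished-by' holds → No.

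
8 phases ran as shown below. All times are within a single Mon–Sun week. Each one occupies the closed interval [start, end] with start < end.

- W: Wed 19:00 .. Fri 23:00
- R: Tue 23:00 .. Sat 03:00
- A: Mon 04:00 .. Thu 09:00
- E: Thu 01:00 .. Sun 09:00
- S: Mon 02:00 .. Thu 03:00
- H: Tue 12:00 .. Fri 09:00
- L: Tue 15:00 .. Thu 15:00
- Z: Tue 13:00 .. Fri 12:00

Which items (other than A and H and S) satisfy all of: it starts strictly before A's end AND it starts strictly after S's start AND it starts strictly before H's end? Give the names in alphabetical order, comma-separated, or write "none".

E, L, R, W, Z

Conditions: its start is strictly before A's end (X.start < Thu 09:00) AND its start is strictly after S's start (X.start > Mon 02:00) AND its start is strictly before H's end (X.start < Fri 09:00).
E: start Thu 01:00 < Thu 09:00? ✓; start Thu 01:00 > Mon 02:00? ✓; start Thu 01:00 < Fri 09:00? ✓ → yes.
L: start Tue 15:00 < Thu 09:00? ✓; start Tue 15:00 > Mon 02:00? ✓; start Tue 15:00 < Fri 09:00? ✓ → yes.
R: start Tue 23:00 < Thu 09:00? ✓; start Tue 23:00 > Mon 02:00? ✓; start Tue 23:00 < Fri 09:00? ✓ → yes.
W: start Wed 19:00 < Thu 09:00? ✓; start Wed 19:00 > Mon 02:00? ✓; start Wed 19:00 < Fri 09:00? ✓ → yes.
Z: start Tue 13:00 < Thu 09:00? ✓; start Tue 13:00 > Mon 02:00? ✓; start Tue 13:00 < Fri 09:00? ✓ → yes.
Result: E, L, R, W, Z.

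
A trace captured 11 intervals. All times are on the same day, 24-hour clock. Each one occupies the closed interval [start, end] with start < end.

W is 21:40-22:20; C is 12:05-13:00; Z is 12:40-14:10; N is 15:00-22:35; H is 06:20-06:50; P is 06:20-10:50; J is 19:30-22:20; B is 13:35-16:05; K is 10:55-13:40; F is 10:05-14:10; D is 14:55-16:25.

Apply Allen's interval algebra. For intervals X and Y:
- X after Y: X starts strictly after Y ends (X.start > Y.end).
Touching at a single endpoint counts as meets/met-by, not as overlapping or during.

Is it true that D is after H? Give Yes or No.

D = [14:55, 16:25], H = [06:20, 06:50].
Actual relation of D to H: after.
Asked whether 'after' holds → Yes.

Yes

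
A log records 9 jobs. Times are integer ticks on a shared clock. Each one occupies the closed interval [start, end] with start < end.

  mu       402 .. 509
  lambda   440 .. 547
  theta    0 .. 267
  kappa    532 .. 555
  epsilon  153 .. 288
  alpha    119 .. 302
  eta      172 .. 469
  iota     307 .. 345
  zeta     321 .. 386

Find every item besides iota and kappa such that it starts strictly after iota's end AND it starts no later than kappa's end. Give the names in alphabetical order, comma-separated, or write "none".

lambda, mu

Conditions: its start is strictly after iota's end (X.start > 345) AND its start is no later than kappa's end (X.start <= 555).
alpha: start 119 > 345? ✗; start 119 <= 555? ✓ → no.
epsilon: start 153 > 345? ✗; start 153 <= 555? ✓ → no.
eta: start 172 > 345? ✗; start 172 <= 555? ✓ → no.
lambda: start 440 > 345? ✓; start 440 <= 555? ✓ → yes.
mu: start 402 > 345? ✓; start 402 <= 555? ✓ → yes.
theta: start 0 > 345? ✗; start 0 <= 555? ✓ → no.
zeta: start 321 > 345? ✗; start 321 <= 555? ✓ → no.
Result: lambda, mu.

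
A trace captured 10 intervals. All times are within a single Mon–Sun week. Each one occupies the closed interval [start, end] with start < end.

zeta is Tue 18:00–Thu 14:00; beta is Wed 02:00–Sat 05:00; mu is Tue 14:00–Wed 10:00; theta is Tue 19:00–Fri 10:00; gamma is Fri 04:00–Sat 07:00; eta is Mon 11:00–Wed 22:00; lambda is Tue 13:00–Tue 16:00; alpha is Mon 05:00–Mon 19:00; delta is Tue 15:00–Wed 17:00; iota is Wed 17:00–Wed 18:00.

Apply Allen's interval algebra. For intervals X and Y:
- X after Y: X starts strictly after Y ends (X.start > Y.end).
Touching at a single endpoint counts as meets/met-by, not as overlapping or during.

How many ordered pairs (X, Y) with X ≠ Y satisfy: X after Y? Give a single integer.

19

Checking all 90 ordered pairs for relation 'after'; matching pairs in alphabetical order:
(beta, alpha): beta after alpha ✓
(beta, lambda): beta after lambda ✓
(delta, alpha): delta after alpha ✓
(gamma, alpha): gamma after alpha ✓
(gamma, delta): gamma after delta ✓
(gamma, eta): gamma after eta ✓
(gamma, iota): gamma after iota ✓
(gamma, lambda): gamma after lambda ✓
(gamma, mu): gamma after mu ✓
(gamma, zeta): gamma after zeta ✓
(iota, alpha): iota after alpha ✓
(iota, lambda): iota after lambda ✓
(iota, mu): iota after mu ✓
(lambda, alpha): lambda after alpha ✓
(mu, alpha): mu after alpha ✓
(theta, alpha): theta after alpha ✓
(theta, lambda): theta after lambda ✓
(zeta, alpha): zeta after alpha ✓
(zeta, lambda): zeta after lambda ✓
Count: 19.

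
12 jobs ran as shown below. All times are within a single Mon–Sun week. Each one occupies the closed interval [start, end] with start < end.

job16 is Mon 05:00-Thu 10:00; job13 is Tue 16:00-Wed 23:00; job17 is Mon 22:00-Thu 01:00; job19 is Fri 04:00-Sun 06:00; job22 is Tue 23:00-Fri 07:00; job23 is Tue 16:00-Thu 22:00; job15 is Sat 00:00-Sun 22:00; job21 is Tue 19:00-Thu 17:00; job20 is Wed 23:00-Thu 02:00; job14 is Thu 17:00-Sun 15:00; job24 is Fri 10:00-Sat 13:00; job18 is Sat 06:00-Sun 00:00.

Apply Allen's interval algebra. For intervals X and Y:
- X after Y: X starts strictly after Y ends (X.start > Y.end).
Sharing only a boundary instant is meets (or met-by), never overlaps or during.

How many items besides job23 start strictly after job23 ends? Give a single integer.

4

Target job23 = [Tue 16:00, Thu 22:00].
job13 [Tue 16:00, Wed 23:00] → starts → no.
job14 [Thu 17:00, Sun 15:00] → overlapped-by → no.
job15 [Sat 00:00, Sun 22:00] → after → counts.
job16 [Mon 05:00, Thu 10:00] → overlaps → no.
job17 [Mon 22:00, Thu 01:00] → overlaps → no.
job18 [Sat 06:00, Sun 00:00] → after → counts.
job19 [Fri 04:00, Sun 06:00] → after → counts.
job20 [Wed 23:00, Thu 02:00] → during → no.
job21 [Tue 19:00, Thu 17:00] → during → no.
job22 [Tue 23:00, Fri 07:00] → overlapped-by → no.
job24 [Fri 10:00, Sat 13:00] → after → counts.
Total: 4.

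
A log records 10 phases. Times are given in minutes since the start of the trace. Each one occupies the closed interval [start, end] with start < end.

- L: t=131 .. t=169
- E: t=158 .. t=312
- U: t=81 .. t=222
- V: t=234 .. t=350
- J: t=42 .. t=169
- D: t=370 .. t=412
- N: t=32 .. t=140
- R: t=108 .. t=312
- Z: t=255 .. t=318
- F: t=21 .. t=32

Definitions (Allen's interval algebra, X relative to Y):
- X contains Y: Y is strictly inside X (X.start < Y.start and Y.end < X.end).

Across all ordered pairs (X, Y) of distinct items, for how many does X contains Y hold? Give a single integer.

3

Checking all 90 ordered pairs for relation 'contains'; matching pairs in alphabetical order:
(R, L): R contains L ✓
(U, L): U contains L ✓
(V, Z): V contains Z ✓
Count: 3.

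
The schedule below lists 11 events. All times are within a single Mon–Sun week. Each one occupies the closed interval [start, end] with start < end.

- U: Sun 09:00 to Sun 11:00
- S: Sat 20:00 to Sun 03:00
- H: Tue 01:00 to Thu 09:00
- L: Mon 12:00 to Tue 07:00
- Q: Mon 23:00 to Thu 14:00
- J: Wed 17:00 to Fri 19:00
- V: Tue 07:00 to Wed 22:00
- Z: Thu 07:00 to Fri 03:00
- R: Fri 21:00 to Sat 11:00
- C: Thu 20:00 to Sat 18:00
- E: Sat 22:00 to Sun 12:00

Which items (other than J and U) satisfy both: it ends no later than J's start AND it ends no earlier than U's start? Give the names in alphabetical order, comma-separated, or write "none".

Conditions: its end is no later than J's start (X.end <= Wed 17:00) AND its end is no earlier than U's start (X.end >= Sun 09:00).
C: end Sat 18:00 <= Wed 17:00? ✗; end Sat 18:00 >= Sun 09:00? ✗ → no.
E: end Sun 12:00 <= Wed 17:00? ✗; end Sun 12:00 >= Sun 09:00? ✓ → no.
H: end Thu 09:00 <= Wed 17:00? ✗; end Thu 09:00 >= Sun 09:00? ✗ → no.
L: end Tue 07:00 <= Wed 17:00? ✓; end Tue 07:00 >= Sun 09:00? ✗ → no.
Q: end Thu 14:00 <= Wed 17:00? ✗; end Thu 14:00 >= Sun 09:00? ✗ → no.
R: end Sat 11:00 <= Wed 17:00? ✗; end Sat 11:00 >= Sun 09:00? ✗ → no.
S: end Sun 03:00 <= Wed 17:00? ✗; end Sun 03:00 >= Sun 09:00? ✗ → no.
V: end Wed 22:00 <= Wed 17:00? ✗; end Wed 22:00 >= Sun 09:00? ✗ → no.
Z: end Fri 03:00 <= Wed 17:00? ✗; end Fri 03:00 >= Sun 09:00? ✗ → no.
Result: none.

none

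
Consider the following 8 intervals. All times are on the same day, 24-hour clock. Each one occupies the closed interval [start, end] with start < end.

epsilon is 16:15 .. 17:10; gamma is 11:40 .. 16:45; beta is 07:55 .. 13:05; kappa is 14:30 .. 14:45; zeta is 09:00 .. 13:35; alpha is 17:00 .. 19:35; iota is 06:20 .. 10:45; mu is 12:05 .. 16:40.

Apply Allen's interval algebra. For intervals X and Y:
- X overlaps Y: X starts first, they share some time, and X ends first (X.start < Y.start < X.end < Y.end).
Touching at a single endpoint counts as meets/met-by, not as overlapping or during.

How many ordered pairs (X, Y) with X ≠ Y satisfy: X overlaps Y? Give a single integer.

Checking all 56 ordered pairs for relation 'overlaps'; matching pairs in alphabetical order:
(beta, gamma): beta overlaps gamma ✓
(beta, mu): beta overlaps mu ✓
(beta, zeta): beta overlaps zeta ✓
(epsilon, alpha): epsilon overlaps alpha ✓
(gamma, epsilon): gamma overlaps epsilon ✓
(iota, beta): iota overlaps beta ✓
(iota, zeta): iota overlaps zeta ✓
(mu, epsilon): mu overlaps epsilon ✓
(zeta, gamma): zeta overlaps gamma ✓
(zeta, mu): zeta overlaps mu ✓
Count: 10.

10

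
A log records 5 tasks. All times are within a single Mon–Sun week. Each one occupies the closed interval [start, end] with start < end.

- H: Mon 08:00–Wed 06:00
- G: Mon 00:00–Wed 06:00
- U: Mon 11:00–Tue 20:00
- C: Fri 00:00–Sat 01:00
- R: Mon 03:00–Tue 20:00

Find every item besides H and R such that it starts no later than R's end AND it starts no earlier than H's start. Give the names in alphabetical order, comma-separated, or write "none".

U

Conditions: its start is no later than R's end (X.start <= Tue 20:00) AND its start is no earlier than H's start (X.start >= Mon 08:00).
C: start Fri 00:00 <= Tue 20:00? ✗; start Fri 00:00 >= Mon 08:00? ✓ → no.
G: start Mon 00:00 <= Tue 20:00? ✓; start Mon 00:00 >= Mon 08:00? ✗ → no.
U: start Mon 11:00 <= Tue 20:00? ✓; start Mon 11:00 >= Mon 08:00? ✓ → yes.
Result: U.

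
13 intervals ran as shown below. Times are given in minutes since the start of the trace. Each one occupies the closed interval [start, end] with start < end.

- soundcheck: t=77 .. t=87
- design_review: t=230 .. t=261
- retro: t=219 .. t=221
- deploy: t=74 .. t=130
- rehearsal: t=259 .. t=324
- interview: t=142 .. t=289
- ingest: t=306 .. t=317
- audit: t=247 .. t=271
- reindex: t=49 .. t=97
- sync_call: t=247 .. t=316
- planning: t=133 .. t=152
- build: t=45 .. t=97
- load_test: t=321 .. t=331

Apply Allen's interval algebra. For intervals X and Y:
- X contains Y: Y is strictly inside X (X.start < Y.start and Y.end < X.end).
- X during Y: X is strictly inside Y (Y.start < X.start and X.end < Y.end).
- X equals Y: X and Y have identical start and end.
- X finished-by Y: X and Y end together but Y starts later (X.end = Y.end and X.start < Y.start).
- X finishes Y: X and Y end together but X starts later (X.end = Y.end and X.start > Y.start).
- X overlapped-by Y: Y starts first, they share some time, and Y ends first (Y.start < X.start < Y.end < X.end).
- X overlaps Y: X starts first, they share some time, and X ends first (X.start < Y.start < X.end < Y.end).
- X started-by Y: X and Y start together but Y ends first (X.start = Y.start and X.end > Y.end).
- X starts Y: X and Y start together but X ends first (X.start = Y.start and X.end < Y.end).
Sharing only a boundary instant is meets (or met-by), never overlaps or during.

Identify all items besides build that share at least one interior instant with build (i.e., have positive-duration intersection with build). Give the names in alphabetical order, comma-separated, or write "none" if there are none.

deploy, reindex, soundcheck

Target build = [t=45, t=97].
audit [t=247, t=271] → after → no.
deploy [t=74, t=130] → overlapped-by → yes.
design_review [t=230, t=261] → after → no.
ingest [t=306, t=317] → after → no.
interview [t=142, t=289] → after → no.
load_test [t=321, t=331] → after → no.
planning [t=133, t=152] → after → no.
rehearsal [t=259, t=324] → after → no.
reindex [t=49, t=97] → finishes → yes.
retro [t=219, t=221] → after → no.
soundcheck [t=77, t=87] → during → yes.
sync_call [t=247, t=316] → after → no.
Result: deploy, reindex, soundcheck.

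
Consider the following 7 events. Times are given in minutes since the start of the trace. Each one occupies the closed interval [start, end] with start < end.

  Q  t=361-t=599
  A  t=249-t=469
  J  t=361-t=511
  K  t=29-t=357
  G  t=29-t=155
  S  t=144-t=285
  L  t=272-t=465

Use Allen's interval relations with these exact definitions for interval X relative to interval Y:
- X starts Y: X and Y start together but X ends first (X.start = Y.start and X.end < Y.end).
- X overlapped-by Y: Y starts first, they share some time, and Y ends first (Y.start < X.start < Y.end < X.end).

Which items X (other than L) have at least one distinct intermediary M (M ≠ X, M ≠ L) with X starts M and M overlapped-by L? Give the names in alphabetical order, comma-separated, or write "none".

Target L = [t=272, t=465].
Intermediaries M with M overlapped-by L: J, Q.
Via J — items with X starts J: none.
Via Q — items with X starts Q: J.
Union: J.

J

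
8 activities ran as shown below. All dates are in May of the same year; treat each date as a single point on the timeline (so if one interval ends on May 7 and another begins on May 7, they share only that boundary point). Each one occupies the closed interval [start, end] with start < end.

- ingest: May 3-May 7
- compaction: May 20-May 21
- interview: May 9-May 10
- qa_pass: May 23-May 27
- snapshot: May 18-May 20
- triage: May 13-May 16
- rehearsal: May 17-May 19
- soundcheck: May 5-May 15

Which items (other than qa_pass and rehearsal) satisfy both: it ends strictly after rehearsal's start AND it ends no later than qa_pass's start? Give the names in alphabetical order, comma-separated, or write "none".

Conditions: its end is strictly after rehearsal's start (X.end > May 17) AND its end is no later than qa_pass's start (X.end <= May 23).
compaction: end May 21 > May 17? ✓; end May 21 <= May 23? ✓ → yes.
ingest: end May 7 > May 17? ✗; end May 7 <= May 23? ✓ → no.
interview: end May 10 > May 17? ✗; end May 10 <= May 23? ✓ → no.
snapshot: end May 20 > May 17? ✓; end May 20 <= May 23? ✓ → yes.
soundcheck: end May 15 > May 17? ✗; end May 15 <= May 23? ✓ → no.
triage: end May 16 > May 17? ✗; end May 16 <= May 23? ✓ → no.
Result: compaction, snapshot.

compaction, snapshot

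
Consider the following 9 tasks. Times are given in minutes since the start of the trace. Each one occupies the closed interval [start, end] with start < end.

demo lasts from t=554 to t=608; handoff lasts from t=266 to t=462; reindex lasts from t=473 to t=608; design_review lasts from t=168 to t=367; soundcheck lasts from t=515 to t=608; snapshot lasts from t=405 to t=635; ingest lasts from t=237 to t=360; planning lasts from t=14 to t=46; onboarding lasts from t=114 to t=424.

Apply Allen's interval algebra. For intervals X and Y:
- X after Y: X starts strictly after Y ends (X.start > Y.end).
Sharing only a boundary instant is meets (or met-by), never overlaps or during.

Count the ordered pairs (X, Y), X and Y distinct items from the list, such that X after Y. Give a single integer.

22

Checking all 72 ordered pairs for relation 'after'; matching pairs in alphabetical order:
(demo, design_review): demo after design_review ✓
(demo, handoff): demo after handoff ✓
(demo, ingest): demo after ingest ✓
(demo, onboarding): demo after onboarding ✓
(demo, planning): demo after planning ✓
(design_review, planning): design_review after planning ✓
(handoff, planning): handoff after planning ✓
(ingest, planning): ingest after planning ✓
(onboarding, planning): onboarding after planning ✓
(reindex, design_review): reindex after design_review ✓
(reindex, handoff): reindex after handoff ✓
(reindex, ingest): reindex after ingest ✓
(reindex, onboarding): reindex after onboarding ✓
(reindex, planning): reindex after planning ✓
(snapshot, design_review): snapshot after design_review ✓
(snapshot, ingest): snapshot after ingest ✓
(snapshot, planning): snapshot after planning ✓
(soundcheck, design_review): soundcheck after design_review ✓
(soundcheck, handoff): soundcheck after handoff ✓
(soundcheck, ingest): soundcheck after ingest ✓
(soundcheck, onboarding): soundcheck after onboarding ✓
(soundcheck, planning): soundcheck after planning ✓
Count: 22.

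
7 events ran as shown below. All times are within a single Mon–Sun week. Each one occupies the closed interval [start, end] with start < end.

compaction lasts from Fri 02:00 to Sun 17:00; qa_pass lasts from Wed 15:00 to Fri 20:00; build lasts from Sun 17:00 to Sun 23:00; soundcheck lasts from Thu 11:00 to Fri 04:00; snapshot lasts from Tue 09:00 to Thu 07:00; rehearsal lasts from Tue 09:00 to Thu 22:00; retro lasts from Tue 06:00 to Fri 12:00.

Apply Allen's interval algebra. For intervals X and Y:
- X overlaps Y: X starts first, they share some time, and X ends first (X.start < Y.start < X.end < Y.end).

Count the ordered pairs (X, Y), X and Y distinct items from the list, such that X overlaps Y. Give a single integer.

7

Checking all 42 ordered pairs for relation 'overlaps'; matching pairs in alphabetical order:
(qa_pass, compaction): qa_pass overlaps compaction ✓
(rehearsal, qa_pass): rehearsal overlaps qa_pass ✓
(rehearsal, soundcheck): rehearsal overlaps soundcheck ✓
(retro, compaction): retro overlaps compaction ✓
(retro, qa_pass): retro overlaps qa_pass ✓
(snapshot, qa_pass): snapshot overlaps qa_pass ✓
(soundcheck, compaction): soundcheck overlaps compaction ✓
Count: 7.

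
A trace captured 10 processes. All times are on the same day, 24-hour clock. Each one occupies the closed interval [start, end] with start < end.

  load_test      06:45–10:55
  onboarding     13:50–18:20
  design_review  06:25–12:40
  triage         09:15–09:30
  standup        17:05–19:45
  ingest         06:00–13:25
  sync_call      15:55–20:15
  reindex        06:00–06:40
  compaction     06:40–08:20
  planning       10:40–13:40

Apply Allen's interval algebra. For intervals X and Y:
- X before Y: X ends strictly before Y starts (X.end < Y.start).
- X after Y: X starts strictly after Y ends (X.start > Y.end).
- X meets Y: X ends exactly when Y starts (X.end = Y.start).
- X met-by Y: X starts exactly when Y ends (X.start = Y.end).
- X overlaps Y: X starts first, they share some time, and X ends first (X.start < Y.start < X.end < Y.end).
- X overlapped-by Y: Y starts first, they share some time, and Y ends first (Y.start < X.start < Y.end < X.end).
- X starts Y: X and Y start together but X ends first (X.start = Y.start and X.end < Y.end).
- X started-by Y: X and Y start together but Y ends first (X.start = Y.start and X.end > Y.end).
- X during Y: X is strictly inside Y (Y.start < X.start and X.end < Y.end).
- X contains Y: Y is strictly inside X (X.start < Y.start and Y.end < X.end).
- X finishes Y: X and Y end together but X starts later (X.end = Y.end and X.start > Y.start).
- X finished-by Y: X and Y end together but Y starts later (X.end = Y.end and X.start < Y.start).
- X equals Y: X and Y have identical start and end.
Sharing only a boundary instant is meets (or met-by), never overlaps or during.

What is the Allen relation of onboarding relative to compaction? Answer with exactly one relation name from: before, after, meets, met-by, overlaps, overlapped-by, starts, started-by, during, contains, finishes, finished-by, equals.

after

onboarding = [13:50, 18:20]; compaction = [06:40, 08:20].
Compare endpoints: onboarding.start > compaction.start, onboarding.start > compaction.end, onboarding.end > compaction.start, onboarding.end > compaction.end.
That pattern is 'after'.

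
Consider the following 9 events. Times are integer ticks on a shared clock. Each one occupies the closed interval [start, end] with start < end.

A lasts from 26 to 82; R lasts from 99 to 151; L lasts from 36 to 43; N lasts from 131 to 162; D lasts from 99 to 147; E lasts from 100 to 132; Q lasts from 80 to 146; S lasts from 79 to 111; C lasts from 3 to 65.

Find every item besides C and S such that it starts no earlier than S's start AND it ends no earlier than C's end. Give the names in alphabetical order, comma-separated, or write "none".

D, E, N, Q, R

Conditions: its start is no earlier than S's start (X.start >= 79) AND its end is no earlier than C's end (X.end >= 65).
A: start 26 >= 79? ✗; end 82 >= 65? ✓ → no.
D: start 99 >= 79? ✓; end 147 >= 65? ✓ → yes.
E: start 100 >= 79? ✓; end 132 >= 65? ✓ → yes.
L: start 36 >= 79? ✗; end 43 >= 65? ✗ → no.
N: start 131 >= 79? ✓; end 162 >= 65? ✓ → yes.
Q: start 80 >= 79? ✓; end 146 >= 65? ✓ → yes.
R: start 99 >= 79? ✓; end 151 >= 65? ✓ → yes.
Result: D, E, N, Q, R.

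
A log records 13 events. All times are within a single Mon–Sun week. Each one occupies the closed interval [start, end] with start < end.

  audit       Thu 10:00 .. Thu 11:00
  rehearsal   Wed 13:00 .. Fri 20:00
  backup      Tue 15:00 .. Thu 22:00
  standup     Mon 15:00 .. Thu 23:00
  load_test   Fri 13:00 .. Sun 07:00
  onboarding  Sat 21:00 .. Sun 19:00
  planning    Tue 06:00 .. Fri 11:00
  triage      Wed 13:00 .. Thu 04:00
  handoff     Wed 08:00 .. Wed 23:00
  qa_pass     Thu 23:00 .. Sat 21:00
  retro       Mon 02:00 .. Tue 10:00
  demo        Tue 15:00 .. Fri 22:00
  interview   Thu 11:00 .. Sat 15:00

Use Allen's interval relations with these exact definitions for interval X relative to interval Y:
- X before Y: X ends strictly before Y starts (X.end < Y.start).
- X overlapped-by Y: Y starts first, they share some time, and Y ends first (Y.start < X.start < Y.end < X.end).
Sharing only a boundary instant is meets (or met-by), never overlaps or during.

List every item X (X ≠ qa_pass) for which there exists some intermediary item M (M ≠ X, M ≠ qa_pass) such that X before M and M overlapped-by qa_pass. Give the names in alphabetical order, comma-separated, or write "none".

audit, backup, handoff, planning, retro, standup, triage

Target qa_pass = [Thu 23:00, Sat 21:00].
Intermediaries M with M overlapped-by qa_pass: load_test.
Via load_test — items with X before load_test: audit, backup, handoff, planning, retro, standup, triage.
Union: audit, backup, handoff, planning, retro, standup, triage.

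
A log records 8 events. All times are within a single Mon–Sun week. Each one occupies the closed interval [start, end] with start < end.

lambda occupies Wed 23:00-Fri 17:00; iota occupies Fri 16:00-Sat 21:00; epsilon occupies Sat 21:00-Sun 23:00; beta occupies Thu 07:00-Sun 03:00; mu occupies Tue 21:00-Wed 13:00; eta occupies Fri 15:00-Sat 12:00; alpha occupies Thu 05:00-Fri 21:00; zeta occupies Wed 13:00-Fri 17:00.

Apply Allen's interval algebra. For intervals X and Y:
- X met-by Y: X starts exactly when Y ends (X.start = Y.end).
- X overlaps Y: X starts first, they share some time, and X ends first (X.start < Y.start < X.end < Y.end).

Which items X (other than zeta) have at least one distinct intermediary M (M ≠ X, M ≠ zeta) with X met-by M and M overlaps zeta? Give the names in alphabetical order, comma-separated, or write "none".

none

Target zeta = [Wed 13:00, Fri 17:00].
Intermediaries M with M overlaps zeta: none.
Union: none.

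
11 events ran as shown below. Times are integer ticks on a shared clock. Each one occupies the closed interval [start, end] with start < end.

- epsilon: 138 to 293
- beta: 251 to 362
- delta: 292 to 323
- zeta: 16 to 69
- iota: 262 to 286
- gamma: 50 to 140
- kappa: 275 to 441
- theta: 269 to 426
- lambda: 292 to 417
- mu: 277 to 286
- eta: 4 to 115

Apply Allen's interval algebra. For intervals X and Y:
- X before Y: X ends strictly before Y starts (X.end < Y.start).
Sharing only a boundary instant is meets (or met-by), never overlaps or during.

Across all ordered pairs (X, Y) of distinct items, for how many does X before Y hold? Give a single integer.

27

Checking all 110 ordered pairs for relation 'before'; matching pairs in alphabetical order:
(eta, beta): eta before beta ✓
(eta, delta): eta before delta ✓
(eta, epsilon): eta before epsilon ✓
(eta, iota): eta before iota ✓
(eta, kappa): eta before kappa ✓
(eta, lambda): eta before lambda ✓
(eta, mu): eta before mu ✓
(eta, theta): eta before theta ✓
(gamma, beta): gamma before beta ✓
(gamma, delta): gamma before delta ✓
(gamma, iota): gamma before iota ✓
(gamma, kappa): gamma before kappa ✓
(gamma, lambda): gamma before lambda ✓
(gamma, mu): gamma before mu ✓
(gamma, theta): gamma before theta ✓
(iota, delta): iota before delta ✓
(iota, lambda): iota before lambda ✓
(mu, delta): mu before delta ✓
(mu, lambda): mu before lambda ✓
(zeta, beta): zeta before beta ✓
(zeta, delta): zeta before delta ✓
(zeta, epsilon): zeta before epsilon ✓
(zeta, iota): zeta before iota ✓
(zeta, kappa): zeta before kappa ✓
... plus 3 further pairs not listed.
Count: 27.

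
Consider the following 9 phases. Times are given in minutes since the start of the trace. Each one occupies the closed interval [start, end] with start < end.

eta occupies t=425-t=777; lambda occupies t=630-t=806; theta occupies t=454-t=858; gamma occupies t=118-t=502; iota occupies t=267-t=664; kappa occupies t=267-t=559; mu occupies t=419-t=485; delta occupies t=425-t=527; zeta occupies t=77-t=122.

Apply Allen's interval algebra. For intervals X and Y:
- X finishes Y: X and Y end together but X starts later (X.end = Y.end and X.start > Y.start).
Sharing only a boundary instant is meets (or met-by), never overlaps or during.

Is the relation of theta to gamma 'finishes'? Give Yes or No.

No

theta = [t=454, t=858], gamma = [t=118, t=502].
Actual relation of theta to gamma: overlapped-by.
Asked whether 'finishes' holds → No.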